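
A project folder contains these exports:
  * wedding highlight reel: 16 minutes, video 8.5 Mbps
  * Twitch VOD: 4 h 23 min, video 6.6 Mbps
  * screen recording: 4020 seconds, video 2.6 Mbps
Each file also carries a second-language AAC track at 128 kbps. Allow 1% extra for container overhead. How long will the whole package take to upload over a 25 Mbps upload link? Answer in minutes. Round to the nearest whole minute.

Audio: 128 kbps = 0.128 Mbps.
wedding highlight reel: 8.628 Mbps × 960 s × 1.01 = 8365.7 Mb
Twitch VOD: 6.728 Mbps × 15780 s × 1.01 = 107229.5 Mb
screen recording: 2.728 Mbps × 4020 s × 1.01 = 11076.2 Mb
Total: 126671.5 Mb = 15833.9 MB.
At 25 Mbps: 126671.5 / 25 = 5067 s ≈ 84.4 minutes.

84 minutes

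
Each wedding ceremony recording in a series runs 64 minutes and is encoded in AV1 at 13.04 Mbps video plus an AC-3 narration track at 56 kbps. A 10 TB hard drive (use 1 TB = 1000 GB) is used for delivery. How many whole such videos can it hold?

1590

64 min = 3840 s
Audio: 56 kbps = 0.056 Mbps.
Total bitrate: 13.096 Mbps.
Per item: 13.096 Mbps × 3840 s = 50,289 Mb = 6,286 MB.
Capacity: 10 TB = 80,000,000 Mb; 1590.82 items → 1590 complete.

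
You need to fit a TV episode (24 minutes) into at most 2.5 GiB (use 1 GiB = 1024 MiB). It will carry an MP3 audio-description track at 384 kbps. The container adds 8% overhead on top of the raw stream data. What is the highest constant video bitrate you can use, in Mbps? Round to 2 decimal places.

Budget: 2.5 GiB = 21474.8 Mb.
Stream payload after overhead: 21474.8 / 1.08 = 19884.1 Mb.
24 min = 1440 s
Total bitrate budget: 19884.1 Mb / 1440 s = 13.808 Mbps.
Audio: 384 kbps = 0.384 Mbps.
Video: 13.808 − 0.384 = 13.424 Mbps.

13.42 Mbps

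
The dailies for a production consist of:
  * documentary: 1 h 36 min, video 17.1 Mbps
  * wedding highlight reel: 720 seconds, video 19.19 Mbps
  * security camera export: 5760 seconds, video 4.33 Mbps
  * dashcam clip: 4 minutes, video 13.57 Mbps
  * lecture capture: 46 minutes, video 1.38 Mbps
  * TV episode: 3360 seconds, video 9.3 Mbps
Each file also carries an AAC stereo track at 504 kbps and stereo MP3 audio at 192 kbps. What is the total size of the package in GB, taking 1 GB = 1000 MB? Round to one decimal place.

Audio total: 504 + 192 = 696 kbps = 0.696 Mbps.
documentary: 17.796 Mbps × 5760 s = 102505.0 Mb
wedding highlight reel: 19.886 Mbps × 720 s = 14317.9 Mb
security camera export: 5.026 Mbps × 5760 s = 28949.8 Mb
dashcam clip: 14.266 Mbps × 240 s = 3423.8 Mb
lecture capture: 2.076 Mbps × 2760 s = 5729.8 Mb
TV episode: 9.996 Mbps × 3360 s = 33586.6 Mb
Total: 188512.8 Mb = 23564.1 MB.
= 23.56 GB.

23.6 GB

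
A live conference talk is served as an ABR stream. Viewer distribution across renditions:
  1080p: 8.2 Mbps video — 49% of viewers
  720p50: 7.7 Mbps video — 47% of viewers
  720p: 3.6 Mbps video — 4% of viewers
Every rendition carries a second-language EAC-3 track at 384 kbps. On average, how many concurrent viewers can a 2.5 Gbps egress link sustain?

306

Audio: 384 kbps = 0.384 Mbps.
Average per-viewer bitrate: 0.49×8.584 + 0.47×8.084 + 0.04×3.984 = 8.165 Mbps.
2.5 Gbps = 2,500 Mbps; 2,500 / 8.165 = 306.18 → 306.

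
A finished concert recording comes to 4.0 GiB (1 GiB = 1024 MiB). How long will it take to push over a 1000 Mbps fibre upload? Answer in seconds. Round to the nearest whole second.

File: 4.0 GiB = 34359.7 Mb.
At 1000 Mbps: 34359.7 / 1000 = 34.4 s ≈ 34.4 seconds.

34 seconds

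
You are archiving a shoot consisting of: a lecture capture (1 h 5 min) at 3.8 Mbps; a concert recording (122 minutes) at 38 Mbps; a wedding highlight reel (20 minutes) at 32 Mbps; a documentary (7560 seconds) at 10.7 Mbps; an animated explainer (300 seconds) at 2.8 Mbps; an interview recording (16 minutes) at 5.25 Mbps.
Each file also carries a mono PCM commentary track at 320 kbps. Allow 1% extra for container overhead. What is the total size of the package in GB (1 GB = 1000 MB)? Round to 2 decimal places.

Audio: 320 kbps = 0.320 Mbps.
lecture capture: 4.120 Mbps × 3900 s × 1.01 = 16228.7 Mb
concert recording: 38.320 Mbps × 7320 s × 1.01 = 283307.4 Mb
wedding highlight reel: 32.320 Mbps × 1200 s × 1.01 = 39171.8 Mb
documentary: 11.020 Mbps × 7560 s × 1.01 = 84144.3 Mb
animated explainer: 3.120 Mbps × 300 s × 1.01 = 945.4 Mb
interview recording: 5.570 Mbps × 960 s × 1.01 = 5400.7 Mb
Total: 429198.3 Mb = 53649.8 MB.
= 53.65 GB.

53.65 GB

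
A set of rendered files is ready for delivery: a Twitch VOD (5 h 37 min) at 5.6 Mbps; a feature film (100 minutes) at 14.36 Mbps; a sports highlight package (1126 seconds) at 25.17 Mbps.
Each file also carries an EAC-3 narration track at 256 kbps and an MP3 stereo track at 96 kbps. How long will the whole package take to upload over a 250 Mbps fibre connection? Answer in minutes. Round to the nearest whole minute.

Audio total: 256 + 96 = 352 kbps = 0.352 Mbps.
Twitch VOD: 5.952 Mbps × 20220 s = 120349.4 Mb
feature film: 14.712 Mbps × 6000 s = 88272.0 Mb
sports highlight package: 25.522 Mbps × 1126 s = 28737.8 Mb
Total: 237359.2 Mb = 29669.9 MB.
At 250 Mbps: 237359.2 / 250 = 949 s ≈ 15.8 minutes.

16 minutes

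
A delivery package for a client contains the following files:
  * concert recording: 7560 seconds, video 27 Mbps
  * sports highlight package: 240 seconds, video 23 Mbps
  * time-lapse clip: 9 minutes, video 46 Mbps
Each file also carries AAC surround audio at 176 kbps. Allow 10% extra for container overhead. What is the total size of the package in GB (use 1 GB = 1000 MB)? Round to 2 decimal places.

Audio: 176 kbps = 0.176 Mbps.
concert recording: 27.176 Mbps × 7560 s × 1.10 = 225995.6 Mb
sports highlight package: 23.176 Mbps × 240 s × 1.10 = 6118.5 Mb
time-lapse clip: 46.176 Mbps × 540 s × 1.10 = 27428.5 Mb
Total: 259542.6 Mb = 32442.8 MB.
= 32.44 GB.

32.44 GB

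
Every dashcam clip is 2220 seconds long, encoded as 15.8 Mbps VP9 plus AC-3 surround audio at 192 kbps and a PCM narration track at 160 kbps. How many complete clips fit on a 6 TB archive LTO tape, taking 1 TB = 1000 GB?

Audio total: 192 + 160 = 352 kbps = 0.352 Mbps.
Total bitrate: 16.152 Mbps.
Per item: 16.152 Mbps × 2220 s = 35,857 Mb = 4,482 MB.
Capacity: 6 TB = 48,000,000 Mb; 1338.63 items → 1338 complete.

1338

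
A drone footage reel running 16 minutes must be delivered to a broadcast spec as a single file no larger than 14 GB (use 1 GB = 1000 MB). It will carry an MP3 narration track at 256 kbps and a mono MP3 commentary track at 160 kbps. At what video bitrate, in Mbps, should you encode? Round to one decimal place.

116.3 Mbps

Budget: 14 GB = 112000.0 Mb.
16 min = 960 s
Total bitrate budget: 112000.0 Mb / 960 s = 116.667 Mbps.
Audio total: 256 + 160 = 416 kbps = 0.416 Mbps.
Video: 116.667 − 0.416 = 116.251 Mbps.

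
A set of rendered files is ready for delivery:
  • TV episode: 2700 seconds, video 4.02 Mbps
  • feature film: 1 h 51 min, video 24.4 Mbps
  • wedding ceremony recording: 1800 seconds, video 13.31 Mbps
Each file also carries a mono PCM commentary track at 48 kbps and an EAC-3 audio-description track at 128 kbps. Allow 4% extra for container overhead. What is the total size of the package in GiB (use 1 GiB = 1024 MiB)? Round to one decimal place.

24.1 GiB

Audio total: 48 + 128 = 176 kbps = 0.176 Mbps.
TV episode: 4.196 Mbps × 2700 s × 1.04 = 11782.4 Mb
feature film: 24.576 Mbps × 6660 s × 1.04 = 170223.2 Mb
wedding ceremony recording: 13.486 Mbps × 1800 s × 1.04 = 25245.8 Mb
Total: 207251.4 Mb = 25906.4 MB.
= 24.13 GiB.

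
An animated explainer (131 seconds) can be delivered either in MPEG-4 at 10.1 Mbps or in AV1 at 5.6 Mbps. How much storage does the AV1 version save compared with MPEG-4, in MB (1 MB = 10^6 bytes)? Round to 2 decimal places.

MPEG-4: 10.100 Mbps × 131 s = 1323.1 Mb = 165.387 MB.
AV1: 5.600 Mbps × 131 s = 733.6 Mb = 91.700 MB.
Saving: 165.387 − 91.700 = 73.688 MB.

73.69 MB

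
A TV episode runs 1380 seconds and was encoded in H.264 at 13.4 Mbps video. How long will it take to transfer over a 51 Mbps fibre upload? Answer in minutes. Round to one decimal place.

File: 13.400 Mbps × 1380 s = 18492.0 Mb.
At 51 Mbps: 18492.0 / 51 = 362.6 s ≈ 6.04 minutes.

6.0 minutes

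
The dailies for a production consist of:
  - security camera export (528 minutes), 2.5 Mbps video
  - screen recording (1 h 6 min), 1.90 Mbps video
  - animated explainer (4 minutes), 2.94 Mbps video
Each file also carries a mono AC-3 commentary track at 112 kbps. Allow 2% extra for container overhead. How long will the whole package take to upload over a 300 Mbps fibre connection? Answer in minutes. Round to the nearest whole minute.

Audio: 112 kbps = 0.112 Mbps.
security camera export: 2.612 Mbps × 31680 s × 1.02 = 84403.1 Mb
screen recording: 2.012 Mbps × 3960 s × 1.02 = 8126.9 Mb
animated explainer: 3.052 Mbps × 240 s × 1.02 = 747.1 Mb
Total: 93277.1 Mb = 11659.6 MB.
At 300 Mbps: 93277.1 / 300 = 311 s ≈ 5.18 minutes.

5 minutes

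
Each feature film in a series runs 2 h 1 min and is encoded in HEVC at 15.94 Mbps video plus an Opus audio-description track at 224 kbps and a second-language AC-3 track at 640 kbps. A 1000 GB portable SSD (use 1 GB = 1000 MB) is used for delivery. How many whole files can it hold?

2 h 1 min = 121 min = 7260 s
Audio total: 224 + 640 = 864 kbps = 0.864 Mbps.
Total bitrate: 16.804 Mbps.
Per item: 16.804 Mbps × 7260 s = 121,997 Mb = 15,250 MB.
Capacity: 1000 GB = 8,000,000 Mb; 65.58 items → 65 complete.

65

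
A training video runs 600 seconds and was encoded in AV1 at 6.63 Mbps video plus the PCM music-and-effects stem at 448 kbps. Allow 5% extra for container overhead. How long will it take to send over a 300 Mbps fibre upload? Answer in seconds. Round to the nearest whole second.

Audio: 448 kbps = 0.448 Mbps.
Total bitrate: 7.078 Mbps.
File: 7.078 Mbps × 600 s = 4246.8 Mb.
With 5% container overhead: ×1.05. → 4459.1 Mb.
At 300 Mbps: 4459.1 / 300 = 14.9 s ≈ 14.9 seconds.

15 seconds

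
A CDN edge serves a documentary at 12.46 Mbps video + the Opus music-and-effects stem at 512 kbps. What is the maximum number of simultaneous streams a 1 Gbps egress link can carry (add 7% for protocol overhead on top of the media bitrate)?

Audio: 512 kbps = 0.512 Mbps.
Per-viewer media rate: 12.972 Mbps.
On the wire with 7% overhead: 13.880 Mbps.
1 Gbps = 1,000 Mbps; 1,000 / 13.880 = 72.05 → 72 viewers.

72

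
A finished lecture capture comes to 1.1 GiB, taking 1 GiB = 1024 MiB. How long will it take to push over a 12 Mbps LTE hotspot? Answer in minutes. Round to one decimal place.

13.1 minutes

File: 1.1 GiB = 9448.9 Mb.
At 12 Mbps: 9448.9 / 12 = 787.4 s ≈ 13.1 minutes.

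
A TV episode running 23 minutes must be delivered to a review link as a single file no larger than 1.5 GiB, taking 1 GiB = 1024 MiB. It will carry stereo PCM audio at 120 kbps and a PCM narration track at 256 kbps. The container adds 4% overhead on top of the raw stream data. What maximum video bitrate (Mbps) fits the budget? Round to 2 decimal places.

Budget: 1.5 GiB = 12884.9 Mb.
Stream payload after overhead: 12884.9 / 1.04 = 12389.3 Mb.
23 min = 1380 s
Total bitrate budget: 12389.3 Mb / 1380 s = 8.978 Mbps.
Audio total: 120 + 256 = 376 kbps = 0.376 Mbps.
Video: 8.978 − 0.376 = 8.602 Mbps.

8.60 Mbps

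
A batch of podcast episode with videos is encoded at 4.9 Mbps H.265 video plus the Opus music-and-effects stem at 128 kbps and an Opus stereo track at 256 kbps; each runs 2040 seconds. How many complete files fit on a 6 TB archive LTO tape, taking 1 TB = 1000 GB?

4452

Audio total: 128 + 256 = 384 kbps = 0.384 Mbps.
Total bitrate: 5.284 Mbps.
Per item: 5.284 Mbps × 2040 s = 10,779 Mb = 1,347 MB.
Capacity: 6 TB = 48,000,000 Mb; 4452.95 items → 4452 complete.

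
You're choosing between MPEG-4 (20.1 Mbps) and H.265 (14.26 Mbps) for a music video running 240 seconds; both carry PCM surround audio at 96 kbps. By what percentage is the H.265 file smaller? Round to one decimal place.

Audio: 96 kbps = 0.096 Mbps.
MPEG-4: 20.196 Mbps × 240 s = 4847.0 Mb = 0.606 GB.
H.265: 14.356 Mbps × 240 s = 3445.4 Mb = 0.431 GB.
Reduction: (1 − 0.431/0.606) × 100 = 28.92%.

28.9%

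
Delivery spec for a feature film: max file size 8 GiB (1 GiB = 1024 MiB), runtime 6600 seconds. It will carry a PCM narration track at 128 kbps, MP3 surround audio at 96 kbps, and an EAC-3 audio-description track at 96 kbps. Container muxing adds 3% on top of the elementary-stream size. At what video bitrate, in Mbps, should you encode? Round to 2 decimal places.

9.79 Mbps

Budget: 8 GiB = 68719.5 Mb.
Stream payload after overhead: 68719.5 / 1.03 = 66717.9 Mb.
Total bitrate budget: 66717.9 Mb / 6600 s = 10.109 Mbps.
Audio total: 128 + 96 + 96 = 320 kbps = 0.320 Mbps.
Video: 10.109 − 0.320 = 9.789 Mbps.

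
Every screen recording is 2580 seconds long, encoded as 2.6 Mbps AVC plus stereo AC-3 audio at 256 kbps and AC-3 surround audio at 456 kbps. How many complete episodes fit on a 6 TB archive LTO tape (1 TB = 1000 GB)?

5617

Audio total: 256 + 456 = 712 kbps = 0.712 Mbps.
Total bitrate: 3.312 Mbps.
Per item: 3.312 Mbps × 2580 s = 8,545 Mb = 1,068 MB.
Capacity: 6 TB = 48,000,000 Mb; 5617.35 items → 5617 complete.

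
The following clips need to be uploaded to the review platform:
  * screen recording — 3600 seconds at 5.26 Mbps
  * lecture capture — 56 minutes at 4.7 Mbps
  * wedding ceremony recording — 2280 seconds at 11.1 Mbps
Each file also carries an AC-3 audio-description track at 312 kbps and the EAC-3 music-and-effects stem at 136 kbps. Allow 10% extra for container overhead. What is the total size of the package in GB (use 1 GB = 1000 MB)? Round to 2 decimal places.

8.82 GB

Audio total: 312 + 136 = 448 kbps = 0.448 Mbps.
screen recording: 5.708 Mbps × 3600 s × 1.10 = 22603.7 Mb
lecture capture: 5.148 Mbps × 3360 s × 1.10 = 19027.0 Mb
wedding ceremony recording: 11.548 Mbps × 2280 s × 1.10 = 28962.4 Mb
Total: 70593.1 Mb = 8824.1 MB.
= 8.824 GB.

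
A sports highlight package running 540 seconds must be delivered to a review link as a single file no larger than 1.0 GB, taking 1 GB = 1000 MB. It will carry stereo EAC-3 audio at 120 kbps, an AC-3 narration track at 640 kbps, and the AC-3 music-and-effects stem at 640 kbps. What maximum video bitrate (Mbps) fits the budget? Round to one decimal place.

13.4 Mbps

Budget: 1.0 GB = 8000.0 Mb.
Total bitrate budget: 8000.0 Mb / 540 s = 14.815 Mbps.
Audio total: 120 + 640 + 640 = 1400 kbps = 1.400 Mbps.
Video: 14.815 − 1.400 = 13.415 Mbps.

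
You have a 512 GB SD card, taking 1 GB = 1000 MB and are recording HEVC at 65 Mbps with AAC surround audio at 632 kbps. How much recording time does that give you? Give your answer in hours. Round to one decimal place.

Audio: 632 kbps = 0.632 Mbps.
Total bitrate: 65 + 0.632 = 65.632 Mbps.
Capacity: 512 GB = 4,096,000 Mb.
Recording time: 4,096,000 / 65.632 = 62,409 s ≈ 17.3 hours.

17.3 hours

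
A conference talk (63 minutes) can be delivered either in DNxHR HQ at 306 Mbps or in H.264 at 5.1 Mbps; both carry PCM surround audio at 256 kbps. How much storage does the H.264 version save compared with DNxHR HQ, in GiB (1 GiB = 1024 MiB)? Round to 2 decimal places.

132.41 GiB

63 min = 3780 s
Audio: 256 kbps = 0.256 Mbps.
DNxHR HQ: 306.256 Mbps × 3780 s = 1157647.7 Mb = 134.768 GiB.
H.264: 5.356 Mbps × 3780 s = 20245.7 Mb = 2.357 GiB.
Saving: 134.768 − 2.357 = 132.411 GiB.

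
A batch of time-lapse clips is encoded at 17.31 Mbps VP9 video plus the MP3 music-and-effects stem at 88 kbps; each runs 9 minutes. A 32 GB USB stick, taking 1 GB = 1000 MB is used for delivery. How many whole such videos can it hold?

9 min = 540 s
Audio: 88 kbps = 0.088 Mbps.
Total bitrate: 17.398 Mbps.
Per item: 17.398 Mbps × 540 s = 9,395 Mb = 1,174 MB.
Capacity: 32 GB = 256,000 Mb; 27.25 items → 27 complete.

27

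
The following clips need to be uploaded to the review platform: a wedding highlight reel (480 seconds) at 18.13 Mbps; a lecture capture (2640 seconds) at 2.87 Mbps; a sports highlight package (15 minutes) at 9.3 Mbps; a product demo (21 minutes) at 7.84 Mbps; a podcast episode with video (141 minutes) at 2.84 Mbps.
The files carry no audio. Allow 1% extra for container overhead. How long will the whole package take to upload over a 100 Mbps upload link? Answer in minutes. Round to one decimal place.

wedding highlight reel: 18.130 Mbps × 480 s × 1.01 = 8789.4 Mb
lecture capture: 2.870 Mbps × 2640 s × 1.01 = 7652.6 Mb
sports highlight package: 9.300 Mbps × 900 s × 1.01 = 8453.7 Mb
product demo: 7.840 Mbps × 1260 s × 1.01 = 9977.2 Mb
podcast episode with video: 2.840 Mbps × 8460 s × 1.01 = 24266.7 Mb
Total: 59139.5 Mb = 7392.4 MB.
At 100 Mbps: 59139.5 / 100 = 591 s ≈ 9.86 minutes.

9.9 minutes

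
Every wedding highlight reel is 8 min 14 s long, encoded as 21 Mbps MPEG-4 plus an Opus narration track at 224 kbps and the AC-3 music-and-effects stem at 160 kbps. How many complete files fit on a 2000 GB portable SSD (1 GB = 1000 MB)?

8 min 14 s = 494 s
Audio total: 224 + 160 = 384 kbps = 0.384 Mbps.
Total bitrate: 21.384 Mbps.
Per item: 21.384 Mbps × 494 s = 10,564 Mb = 1,320 MB.
Capacity: 2000 GB = 16,000,000 Mb; 1514.62 items → 1514 complete.

1514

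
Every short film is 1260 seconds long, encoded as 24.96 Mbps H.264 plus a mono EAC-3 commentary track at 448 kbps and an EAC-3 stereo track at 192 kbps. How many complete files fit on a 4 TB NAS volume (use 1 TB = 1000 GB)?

Audio total: 448 + 192 = 640 kbps = 0.640 Mbps.
Total bitrate: 25.600 Mbps.
Per item: 25.600 Mbps × 1260 s = 32,256 Mb = 4,032 MB.
Capacity: 4 TB = 32,000,000 Mb; 992.06 items → 992 complete.

992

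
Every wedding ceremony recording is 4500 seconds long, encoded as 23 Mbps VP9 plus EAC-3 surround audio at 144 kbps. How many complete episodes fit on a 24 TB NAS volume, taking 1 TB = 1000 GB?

1843

Audio: 144 kbps = 0.144 Mbps.
Total bitrate: 23.144 Mbps.
Per item: 23.144 Mbps × 4500 s = 104,148 Mb = 13,018 MB.
Capacity: 24 TB = 192,000,000 Mb; 1843.53 items → 1843 complete.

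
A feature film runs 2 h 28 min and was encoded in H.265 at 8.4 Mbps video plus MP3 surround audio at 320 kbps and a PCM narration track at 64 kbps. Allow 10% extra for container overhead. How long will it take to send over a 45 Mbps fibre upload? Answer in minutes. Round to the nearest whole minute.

32 minutes

2 h 28 min = 148 min = 8880 s
Audio total: 320 + 64 = 384 kbps = 0.384 Mbps.
Total bitrate: 8.784 Mbps.
File: 8.784 Mbps × 8880 s = 78001.9 Mb.
With 10% container overhead: ×1.10. → 85802.1 Mb.
At 45 Mbps: 85802.1 / 45 = 1906.7 s ≈ 31.8 minutes.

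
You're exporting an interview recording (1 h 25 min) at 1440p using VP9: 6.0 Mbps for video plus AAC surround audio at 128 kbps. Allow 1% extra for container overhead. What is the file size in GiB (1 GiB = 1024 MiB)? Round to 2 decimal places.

1 h 25 min = 85 min = 5100 s
Audio: 128 kbps = 0.128 Mbps.
Total bitrate: 6.0 + 0.128 = 6.128 Mbps.
Stream data: 6.128 Mbps × 5100 s = 31252.8 Mb.
With 1% container overhead: ×1.01.
31,565 Mb = 3,945,666,000 bytes ÷ 1,073,741,824 = 3.675 GiB.

3.67 GiB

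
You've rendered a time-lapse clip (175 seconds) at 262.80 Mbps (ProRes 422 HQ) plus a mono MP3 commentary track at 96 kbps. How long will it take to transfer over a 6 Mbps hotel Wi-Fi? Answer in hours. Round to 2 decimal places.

Audio: 96 kbps = 0.096 Mbps.
Total bitrate: 262.896 Mbps.
File: 262.896 Mbps × 175 s = 46006.8 Mb.
At 6 Mbps: 46006.8 / 6 = 7667.8 s ≈ 2.13 hours.

2.13 hours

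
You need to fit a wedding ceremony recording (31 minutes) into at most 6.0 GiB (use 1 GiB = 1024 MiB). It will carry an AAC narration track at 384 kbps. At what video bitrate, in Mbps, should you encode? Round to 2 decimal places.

Budget: 6.0 GiB = 51539.6 Mb.
31 min = 1860 s
Total bitrate budget: 51539.6 Mb / 1860 s = 27.709 Mbps.
Audio: 384 kbps = 0.384 Mbps.
Video: 27.709 − 0.384 = 27.325 Mbps.

27.33 Mbps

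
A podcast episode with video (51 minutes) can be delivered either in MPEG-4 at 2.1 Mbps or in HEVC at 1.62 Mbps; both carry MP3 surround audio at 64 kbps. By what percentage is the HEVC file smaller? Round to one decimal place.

22.2%

51 min = 3060 s
Audio: 64 kbps = 0.064 Mbps.
MPEG-4: 2.164 Mbps × 3060 s = 6621.8 Mb = 0.828 GB.
HEVC: 1.684 Mbps × 3060 s = 5153.0 Mb = 0.644 GB.
Reduction: (1 − 0.644/0.828) × 100 = 22.18%.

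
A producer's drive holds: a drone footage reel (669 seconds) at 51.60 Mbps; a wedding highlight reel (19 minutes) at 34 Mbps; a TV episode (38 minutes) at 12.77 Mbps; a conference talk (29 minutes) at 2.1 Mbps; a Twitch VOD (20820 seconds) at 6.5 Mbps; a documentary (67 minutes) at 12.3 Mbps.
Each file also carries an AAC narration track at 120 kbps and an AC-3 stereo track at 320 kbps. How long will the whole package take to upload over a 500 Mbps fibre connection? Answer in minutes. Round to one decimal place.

10.1 minutes

Audio total: 120 + 320 = 440 kbps = 0.440 Mbps.
drone footage reel: 52.040 Mbps × 669 s = 34814.8 Mb
wedding highlight reel: 34.440 Mbps × 1140 s = 39261.6 Mb
TV episode: 13.210 Mbps × 2280 s = 30118.8 Mb
conference talk: 2.540 Mbps × 1740 s = 4419.6 Mb
Twitch VOD: 6.940 Mbps × 20820 s = 144490.8 Mb
documentary: 12.740 Mbps × 4020 s = 51214.8 Mb
Total: 304320.4 Mb = 38040.0 MB.
At 500 Mbps: 304320.4 / 500 = 609 s ≈ 10.1 minutes.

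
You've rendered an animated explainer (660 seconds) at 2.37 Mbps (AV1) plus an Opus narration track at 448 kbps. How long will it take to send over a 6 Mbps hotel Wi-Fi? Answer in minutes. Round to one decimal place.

5.2 minutes

Audio: 448 kbps = 0.448 Mbps.
Total bitrate: 2.818 Mbps.
File: 2.818 Mbps × 660 s = 1859.9 Mb.
At 6 Mbps: 1859.9 / 6 = 310.0 s ≈ 5.17 minutes.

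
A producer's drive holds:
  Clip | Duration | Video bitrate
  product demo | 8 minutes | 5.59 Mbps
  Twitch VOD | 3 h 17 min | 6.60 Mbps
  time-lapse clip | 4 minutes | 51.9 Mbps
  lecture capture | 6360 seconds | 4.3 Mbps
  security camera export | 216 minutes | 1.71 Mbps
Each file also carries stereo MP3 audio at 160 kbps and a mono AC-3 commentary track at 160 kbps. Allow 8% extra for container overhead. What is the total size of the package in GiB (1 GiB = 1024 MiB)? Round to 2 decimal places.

Audio total: 160 + 160 = 320 kbps = 0.320 Mbps.
product demo: 5.910 Mbps × 480 s × 1.08 = 3063.7 Mb
Twitch VOD: 6.920 Mbps × 11820 s × 1.08 = 88338.0 Mb
time-lapse clip: 52.220 Mbps × 240 s × 1.08 = 13535.4 Mb
lecture capture: 4.620 Mbps × 6360 s × 1.08 = 31733.9 Mb
security camera export: 2.030 Mbps × 12960 s × 1.08 = 28413.5 Mb
Total: 165084.5 Mb = 20635.6 MB.
= 19.22 GiB.

19.22 GiB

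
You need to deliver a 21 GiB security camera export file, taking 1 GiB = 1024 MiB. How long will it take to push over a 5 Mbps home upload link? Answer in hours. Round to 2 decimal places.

10.02 hours

File: 21 GiB = 180388.6 Mb.
At 5 Mbps: 180388.6 / 5 = 36077.7 s ≈ 10 hours.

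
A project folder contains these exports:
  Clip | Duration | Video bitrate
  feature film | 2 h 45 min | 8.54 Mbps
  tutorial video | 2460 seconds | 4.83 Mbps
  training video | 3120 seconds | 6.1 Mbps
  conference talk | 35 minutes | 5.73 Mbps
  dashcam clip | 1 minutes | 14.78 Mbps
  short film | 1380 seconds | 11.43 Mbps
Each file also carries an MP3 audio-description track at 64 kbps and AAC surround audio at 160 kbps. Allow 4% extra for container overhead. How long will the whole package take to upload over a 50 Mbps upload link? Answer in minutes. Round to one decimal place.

51.5 minutes

Audio total: 64 + 160 = 224 kbps = 0.224 Mbps.
feature film: 8.764 Mbps × 9900 s × 1.04 = 90234.1 Mb
tutorial video: 5.054 Mbps × 2460 s × 1.04 = 12930.2 Mb
training video: 6.324 Mbps × 3120 s × 1.04 = 20520.1 Mb
conference talk: 5.954 Mbps × 2100 s × 1.04 = 13003.5 Mb
dashcam clip: 15.004 Mbps × 60 s × 1.04 = 936.2 Mb
short film: 11.654 Mbps × 1380 s × 1.04 = 16725.8 Mb
Total: 154350.0 Mb = 19293.8 MB.
At 50 Mbps: 154350.0 / 50 = 3087 s ≈ 51.5 minutes.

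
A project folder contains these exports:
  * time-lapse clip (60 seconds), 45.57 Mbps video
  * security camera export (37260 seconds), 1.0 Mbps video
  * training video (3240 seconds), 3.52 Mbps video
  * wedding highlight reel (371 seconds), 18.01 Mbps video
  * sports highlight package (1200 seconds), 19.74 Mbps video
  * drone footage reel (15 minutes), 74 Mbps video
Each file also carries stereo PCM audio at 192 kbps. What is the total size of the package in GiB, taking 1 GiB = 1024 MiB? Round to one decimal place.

18.2 GiB

Audio: 192 kbps = 0.192 Mbps.
time-lapse clip: 45.762 Mbps × 60 s = 2745.7 Mb
security camera export: 1.192 Mbps × 37260 s = 44413.9 Mb
training video: 3.712 Mbps × 3240 s = 12026.9 Mb
wedding highlight reel: 18.202 Mbps × 371 s = 6752.9 Mb
sports highlight package: 19.932 Mbps × 1200 s = 23918.4 Mb
drone footage reel: 74.192 Mbps × 900 s = 66772.8 Mb
Total: 156630.7 Mb = 19578.8 MB.
= 18.23 GiB.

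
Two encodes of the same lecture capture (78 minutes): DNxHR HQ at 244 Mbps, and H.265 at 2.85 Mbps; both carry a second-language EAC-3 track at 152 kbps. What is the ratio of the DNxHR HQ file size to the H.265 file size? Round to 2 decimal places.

81.33

78 min = 4680 s
Audio: 152 kbps = 0.152 Mbps.
DNxHR HQ: 244.152 Mbps × 4680 s = 1142631.4 Mb = 133.020 GiB.
H.265: 3.002 Mbps × 4680 s = 14049.4 Mb = 1.636 GiB.
Ratio: 133.020 / 1.636 = 81.330.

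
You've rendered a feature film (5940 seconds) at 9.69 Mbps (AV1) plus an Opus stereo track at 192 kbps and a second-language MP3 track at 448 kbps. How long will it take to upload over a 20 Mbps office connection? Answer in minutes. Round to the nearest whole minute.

Audio total: 192 + 448 = 640 kbps = 0.640 Mbps.
Total bitrate: 10.330 Mbps.
File: 10.330 Mbps × 5940 s = 61360.2 Mb.
At 20 Mbps: 61360.2 / 20 = 3068.0 s ≈ 51.1 minutes.

51 minutes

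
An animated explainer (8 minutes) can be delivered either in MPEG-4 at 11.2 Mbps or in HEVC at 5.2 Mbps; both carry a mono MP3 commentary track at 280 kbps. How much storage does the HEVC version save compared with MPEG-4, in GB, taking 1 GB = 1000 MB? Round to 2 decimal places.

0.36 GB

8 min = 480 s
Audio: 280 kbps = 0.280 Mbps.
MPEG-4: 11.480 Mbps × 480 s = 5510.4 Mb = 0.689 GB.
HEVC: 5.480 Mbps × 480 s = 2630.4 Mb = 0.329 GB.
Saving: 0.689 − 0.329 = 0.360 GB.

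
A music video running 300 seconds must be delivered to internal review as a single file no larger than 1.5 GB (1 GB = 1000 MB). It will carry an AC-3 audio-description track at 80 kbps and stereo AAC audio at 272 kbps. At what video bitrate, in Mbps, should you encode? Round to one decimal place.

Budget: 1.5 GB = 12000.0 Mb.
Total bitrate budget: 12000.0 Mb / 300 s = 40.000 Mbps.
Audio total: 80 + 272 = 352 kbps = 0.352 Mbps.
Video: 40.000 − 0.352 = 39.648 Mbps.

39.6 Mbps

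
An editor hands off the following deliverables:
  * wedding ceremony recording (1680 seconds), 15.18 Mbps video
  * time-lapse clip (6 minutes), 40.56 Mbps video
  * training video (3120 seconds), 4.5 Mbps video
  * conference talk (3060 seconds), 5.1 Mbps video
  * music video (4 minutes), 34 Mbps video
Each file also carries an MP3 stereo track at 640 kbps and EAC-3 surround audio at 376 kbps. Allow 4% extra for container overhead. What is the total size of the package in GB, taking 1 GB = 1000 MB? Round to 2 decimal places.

Audio total: 640 + 376 = 1016 kbps = 1.016 Mbps.
wedding ceremony recording: 16.196 Mbps × 1680 s × 1.04 = 28297.7 Mb
time-lapse clip: 41.576 Mbps × 360 s × 1.04 = 15566.1 Mb
training video: 5.516 Mbps × 3120 s × 1.04 = 17898.3 Mb
conference talk: 6.116 Mbps × 3060 s × 1.04 = 19463.6 Mb
music video: 35.016 Mbps × 240 s × 1.04 = 8740.0 Mb
Total: 89965.6 Mb = 11245.7 MB.
= 11.25 GB.

11.25 GB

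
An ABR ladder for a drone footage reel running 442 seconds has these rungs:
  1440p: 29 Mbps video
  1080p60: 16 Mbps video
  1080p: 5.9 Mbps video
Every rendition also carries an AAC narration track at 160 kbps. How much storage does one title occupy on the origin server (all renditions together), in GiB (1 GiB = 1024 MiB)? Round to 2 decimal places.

2.64 GiB

Audio: 160 kbps = 0.160 Mbps.
Sum of rendition bitrates: (29+0.160) + (16+0.160) + (5.9+0.160) = 51.380 Mbps.
× 442 s = 22,710 Mb = 2,839 MB = 2.644 GiB.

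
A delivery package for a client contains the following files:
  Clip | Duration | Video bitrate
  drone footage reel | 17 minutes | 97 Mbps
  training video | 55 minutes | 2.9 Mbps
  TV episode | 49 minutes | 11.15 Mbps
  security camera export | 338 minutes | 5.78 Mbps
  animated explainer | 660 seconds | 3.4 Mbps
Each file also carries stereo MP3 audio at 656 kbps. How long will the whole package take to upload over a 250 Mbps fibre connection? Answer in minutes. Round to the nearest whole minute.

Audio: 656 kbps = 0.656 Mbps.
drone footage reel: 97.656 Mbps × 1020 s = 99609.1 Mb
training video: 3.556 Mbps × 3300 s = 11734.8 Mb
TV episode: 11.806 Mbps × 2940 s = 34709.6 Mb
security camera export: 6.436 Mbps × 20280 s = 130522.1 Mb
animated explainer: 4.056 Mbps × 660 s = 2677.0 Mb
Total: 279252.6 Mb = 34906.6 MB.
At 250 Mbps: 279252.6 / 250 = 1117 s ≈ 18.6 minutes.

19 minutes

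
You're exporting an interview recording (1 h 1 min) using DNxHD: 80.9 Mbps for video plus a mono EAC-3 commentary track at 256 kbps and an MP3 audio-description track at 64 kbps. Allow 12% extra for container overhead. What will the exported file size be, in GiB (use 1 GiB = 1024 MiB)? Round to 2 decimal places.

38.76 GiB

1 h 1 min = 61 min = 3660 s
Audio total: 256 + 64 = 320 kbps = 0.320 Mbps.
Total bitrate: 80.9 + 0.320 = 81.220 Mbps.
Stream data: 81.220 Mbps × 3660 s = 297265.2 Mb.
With 12% container overhead: ×1.12.
332,937 Mb = 41,617,128,000 bytes ÷ 1,073,741,824 = 38.76 GiB.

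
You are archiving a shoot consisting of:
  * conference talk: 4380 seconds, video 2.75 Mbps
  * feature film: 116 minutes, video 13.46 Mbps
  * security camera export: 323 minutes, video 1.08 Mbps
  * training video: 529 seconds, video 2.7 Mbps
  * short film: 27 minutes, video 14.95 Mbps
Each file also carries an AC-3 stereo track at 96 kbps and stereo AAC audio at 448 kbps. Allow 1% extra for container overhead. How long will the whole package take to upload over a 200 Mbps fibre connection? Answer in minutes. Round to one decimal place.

Audio total: 96 + 448 = 544 kbps = 0.544 Mbps.
conference talk: 3.294 Mbps × 4380 s × 1.01 = 14572.0 Mb
feature film: 14.004 Mbps × 6960 s × 1.01 = 98442.5 Mb
security camera export: 1.624 Mbps × 19380 s × 1.01 = 31787.9 Mb
training video: 3.244 Mbps × 529 s × 1.01 = 1733.2 Mb
short film: 15.494 Mbps × 1620 s × 1.01 = 25351.3 Mb
Total: 171886.9 Mb = 21485.9 MB.
At 200 Mbps: 171886.9 / 200 = 859 s ≈ 14.3 minutes.

14.3 minutes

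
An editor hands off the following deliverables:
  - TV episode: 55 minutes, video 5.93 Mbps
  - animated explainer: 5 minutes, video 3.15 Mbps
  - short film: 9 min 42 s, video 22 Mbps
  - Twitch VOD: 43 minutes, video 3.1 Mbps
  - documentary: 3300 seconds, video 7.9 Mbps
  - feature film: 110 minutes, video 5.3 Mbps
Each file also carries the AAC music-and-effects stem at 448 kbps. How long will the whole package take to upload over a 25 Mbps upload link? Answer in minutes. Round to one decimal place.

73.2 minutes

Audio: 448 kbps = 0.448 Mbps.
TV episode: 6.378 Mbps × 3300 s = 21047.4 Mb
animated explainer: 3.598 Mbps × 300 s = 1079.4 Mb
short film: 22.448 Mbps × 582 s = 13064.7 Mb
Twitch VOD: 3.548 Mbps × 2580 s = 9153.8 Mb
documentary: 8.348 Mbps × 3300 s = 27548.4 Mb
feature film: 5.748 Mbps × 6600 s = 37936.8 Mb
Total: 109830.6 Mb = 13728.8 MB.
At 25 Mbps: 109830.6 / 25 = 4393 s ≈ 73.2 minutes.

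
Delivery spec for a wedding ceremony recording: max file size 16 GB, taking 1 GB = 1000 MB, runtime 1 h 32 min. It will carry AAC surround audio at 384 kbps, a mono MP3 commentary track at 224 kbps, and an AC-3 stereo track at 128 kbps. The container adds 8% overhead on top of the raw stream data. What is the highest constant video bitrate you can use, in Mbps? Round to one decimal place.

20.7 Mbps

Budget: 16 GB = 128000.0 Mb.
Stream payload after overhead: 128000.0 / 1.08 = 118518.5 Mb.
1 h 32 min = 92 min = 5520 s
Total bitrate budget: 118518.5 Mb / 5520 s = 21.471 Mbps.
Audio total: 384 + 224 + 128 = 736 kbps = 0.736 Mbps.
Video: 21.471 − 0.736 = 20.735 Mbps.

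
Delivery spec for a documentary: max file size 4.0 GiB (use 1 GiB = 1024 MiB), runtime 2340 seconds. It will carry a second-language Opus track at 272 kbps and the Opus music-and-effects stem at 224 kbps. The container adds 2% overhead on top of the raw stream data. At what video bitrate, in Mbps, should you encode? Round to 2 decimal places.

13.90 Mbps

Budget: 4.0 GiB = 34359.7 Mb.
Stream payload after overhead: 34359.7 / 1.02 = 33686.0 Mb.
Total bitrate budget: 33686.0 Mb / 2340 s = 14.396 Mbps.
Audio total: 272 + 224 = 496 kbps = 0.496 Mbps.
Video: 14.396 − 0.496 = 13.900 Mbps.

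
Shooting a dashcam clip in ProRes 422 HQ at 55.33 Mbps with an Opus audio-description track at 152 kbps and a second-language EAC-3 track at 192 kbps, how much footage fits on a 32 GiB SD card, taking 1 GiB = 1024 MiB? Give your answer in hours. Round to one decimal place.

1.4 hours

Audio total: 152 + 192 = 344 kbps = 0.344 Mbps.
Total bitrate: 55.33 + 0.344 = 55.674 Mbps.
Capacity: 32 GiB = 274,878 Mb.
Recording time: 274,878 / 55.674 = 4,937 s ≈ 1.37 hours.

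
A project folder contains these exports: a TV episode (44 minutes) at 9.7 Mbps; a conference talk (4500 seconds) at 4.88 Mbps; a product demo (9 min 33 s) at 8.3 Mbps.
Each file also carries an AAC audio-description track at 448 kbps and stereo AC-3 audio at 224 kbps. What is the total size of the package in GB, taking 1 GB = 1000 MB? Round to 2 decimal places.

Audio total: 448 + 224 = 672 kbps = 0.672 Mbps.
TV episode: 10.372 Mbps × 2640 s = 27382.1 Mb
conference talk: 5.552 Mbps × 4500 s = 24984.0 Mb
product demo: 8.972 Mbps × 573 s = 5141.0 Mb
Total: 57507.0 Mb = 7188.4 MB.
= 7.188 GB.

7.19 GB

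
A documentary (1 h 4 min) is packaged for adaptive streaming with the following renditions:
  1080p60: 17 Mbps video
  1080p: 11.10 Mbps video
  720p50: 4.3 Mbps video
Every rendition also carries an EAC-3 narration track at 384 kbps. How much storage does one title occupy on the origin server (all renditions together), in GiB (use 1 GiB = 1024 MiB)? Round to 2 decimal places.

15.00 GiB

1 h 4 min = 64 min = 3840 s
Audio: 384 kbps = 0.384 Mbps.
Sum of rendition bitrates: (17+0.384) + (11.10+0.384) + (4.3+0.384) = 33.552 Mbps.
× 3840 s = 128,840 Mb = 16,105 MB = 15.00 GiB.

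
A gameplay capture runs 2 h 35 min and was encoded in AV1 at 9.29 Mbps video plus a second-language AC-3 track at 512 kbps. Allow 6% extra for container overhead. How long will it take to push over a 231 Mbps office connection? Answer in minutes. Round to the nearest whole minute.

2 h 35 min = 155 min = 9300 s
Audio: 512 kbps = 0.512 Mbps.
Total bitrate: 9.802 Mbps.
File: 9.802 Mbps × 9300 s = 91158.6 Mb.
With 6% container overhead: ×1.06. → 96628.1 Mb.
At 231 Mbps: 96628.1 / 231 = 418.3 s ≈ 6.97 minutes.

7 minutes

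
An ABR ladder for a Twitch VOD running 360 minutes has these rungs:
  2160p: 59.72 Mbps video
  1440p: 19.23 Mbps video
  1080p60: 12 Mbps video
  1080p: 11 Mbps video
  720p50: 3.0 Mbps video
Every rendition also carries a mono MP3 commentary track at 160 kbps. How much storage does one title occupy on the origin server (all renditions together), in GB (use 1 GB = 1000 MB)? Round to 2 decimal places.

360 min = 21600 s
Audio: 160 kbps = 0.160 Mbps.
Sum of rendition bitrates: (59.72+0.160) + (19.23+0.160) + (12+0.160) + (11+0.160) + (3.0+0.160) = 105.750 Mbps.
× 21600 s = 2,284,200 Mb = 285,525 MB = 285.5 GB.

285.53 GB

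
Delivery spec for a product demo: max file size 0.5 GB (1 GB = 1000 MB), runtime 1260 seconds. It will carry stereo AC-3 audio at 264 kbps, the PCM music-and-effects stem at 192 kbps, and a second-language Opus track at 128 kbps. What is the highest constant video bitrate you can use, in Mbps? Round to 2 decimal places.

2.59 Mbps

Budget: 0.5 GB = 4000.0 Mb.
Total bitrate budget: 4000.0 Mb / 1260 s = 3.175 Mbps.
Audio total: 264 + 192 + 128 = 584 kbps = 0.584 Mbps.
Video: 3.175 − 0.584 = 2.591 Mbps.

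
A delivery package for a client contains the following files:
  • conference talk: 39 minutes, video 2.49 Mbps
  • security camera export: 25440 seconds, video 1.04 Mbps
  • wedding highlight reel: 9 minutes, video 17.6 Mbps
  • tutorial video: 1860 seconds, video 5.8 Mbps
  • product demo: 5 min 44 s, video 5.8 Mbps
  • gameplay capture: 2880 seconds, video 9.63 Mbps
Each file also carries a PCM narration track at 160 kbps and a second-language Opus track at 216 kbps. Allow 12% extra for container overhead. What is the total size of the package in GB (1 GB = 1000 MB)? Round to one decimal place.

13.3 GB

Audio total: 160 + 216 = 376 kbps = 0.376 Mbps.
conference talk: 2.866 Mbps × 2340 s × 1.12 = 7511.2 Mb
security camera export: 1.416 Mbps × 25440 s × 1.12 = 40345.8 Mb
wedding highlight reel: 17.976 Mbps × 540 s × 1.12 = 10871.9 Mb
tutorial video: 6.176 Mbps × 1860 s × 1.12 = 12865.8 Mb
product demo: 6.176 Mbps × 344 s × 1.12 = 2379.5 Mb
gameplay capture: 10.006 Mbps × 2880 s × 1.12 = 32275.4 Mb
Total: 106249.6 Mb = 13281.2 MB.
= 13.28 GB.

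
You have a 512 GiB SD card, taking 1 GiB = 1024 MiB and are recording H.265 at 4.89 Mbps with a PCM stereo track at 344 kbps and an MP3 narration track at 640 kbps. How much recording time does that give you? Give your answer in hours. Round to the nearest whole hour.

Audio total: 344 + 640 = 984 kbps = 0.984 Mbps.
Total bitrate: 4.89 + 0.984 = 5.874 Mbps.
Capacity: 512 GiB = 4,398,047 Mb.
Recording time: 4,398,047 / 5.874 = 748,731 s ≈ 208 hours.

208 hours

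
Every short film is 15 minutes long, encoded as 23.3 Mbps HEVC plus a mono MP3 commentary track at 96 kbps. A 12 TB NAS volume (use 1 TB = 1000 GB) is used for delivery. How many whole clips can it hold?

4559

15 min = 900 s
Audio: 96 kbps = 0.096 Mbps.
Total bitrate: 23.396 Mbps.
Per item: 23.396 Mbps × 900 s = 21,056 Mb = 2,632 MB.
Capacity: 12 TB = 96,000,000 Mb; 4559.18 items → 4559 complete.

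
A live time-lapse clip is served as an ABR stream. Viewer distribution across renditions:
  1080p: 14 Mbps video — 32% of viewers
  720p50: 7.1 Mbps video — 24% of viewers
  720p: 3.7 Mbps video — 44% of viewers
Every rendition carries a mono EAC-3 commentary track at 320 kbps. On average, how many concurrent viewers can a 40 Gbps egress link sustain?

Audio: 320 kbps = 0.320 Mbps.
Average per-viewer bitrate: 0.32×14.320 + 0.24×7.420 + 0.44×4.020 = 8.132 Mbps.
40 Gbps = 40,000 Mbps; 40,000 / 8.132 = 4918.84 → 4918.

4918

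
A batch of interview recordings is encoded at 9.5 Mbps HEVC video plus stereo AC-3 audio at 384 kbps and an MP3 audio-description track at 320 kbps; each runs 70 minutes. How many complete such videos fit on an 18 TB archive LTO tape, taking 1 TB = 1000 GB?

3360

70 min = 4200 s
Audio total: 384 + 320 = 704 kbps = 0.704 Mbps.
Total bitrate: 10.204 Mbps.
Per item: 10.204 Mbps × 4200 s = 42,857 Mb = 5,357 MB.
Capacity: 18 TB = 144,000,000 Mb; 3360.03 items → 3360 complete.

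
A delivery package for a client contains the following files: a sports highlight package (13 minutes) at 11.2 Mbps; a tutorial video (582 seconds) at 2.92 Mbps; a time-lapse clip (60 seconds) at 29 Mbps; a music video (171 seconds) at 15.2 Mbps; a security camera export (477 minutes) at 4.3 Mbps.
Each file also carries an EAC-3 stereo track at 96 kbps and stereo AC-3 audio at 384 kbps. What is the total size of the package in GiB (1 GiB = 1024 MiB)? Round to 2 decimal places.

Audio total: 96 + 384 = 480 kbps = 0.480 Mbps.
sports highlight package: 11.680 Mbps × 780 s = 9110.4 Mb
tutorial video: 3.400 Mbps × 582 s = 1978.8 Mb
time-lapse clip: 29.480 Mbps × 60 s = 1768.8 Mb
music video: 15.680 Mbps × 171 s = 2681.3 Mb
security camera export: 4.780 Mbps × 28620 s = 136803.6 Mb
Total: 152342.9 Mb = 19042.9 MB.
= 17.74 GiB.

17.74 GiB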